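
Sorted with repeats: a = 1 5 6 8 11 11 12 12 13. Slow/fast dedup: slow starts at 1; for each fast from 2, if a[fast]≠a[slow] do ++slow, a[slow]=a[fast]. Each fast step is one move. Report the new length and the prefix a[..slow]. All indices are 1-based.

length 7; prefix = [1, 5, 6, 8, 11, 12, 13]

(s=1,f=2) a[fast]=5≠a[slow]=1 write a[2]=5 → slow++,fast++
(s=2,f=3) a[fast]=6≠a[slow]=5 write a[3]=6 → slow++,fast++
(s=3,f=4) a[fast]=8≠a[slow]=6 write a[4]=8 → slow++,fast++
(s=4,f=5) a[fast]=11≠a[slow]=8 write a[5]=11 → slow++,fast++
(s=5,f=6) a[fast]=11=a[slow] dup → fast++
(s=5,f=7) a[fast]=12≠a[slow]=11 write a[6]=12 → slow++,fast++
(s=6,f=8) a[fast]=12=a[slow] dup → fast++
(s=6,f=9) a[fast]=13≠a[slow]=12 write a[7]=13 → slow++,fast++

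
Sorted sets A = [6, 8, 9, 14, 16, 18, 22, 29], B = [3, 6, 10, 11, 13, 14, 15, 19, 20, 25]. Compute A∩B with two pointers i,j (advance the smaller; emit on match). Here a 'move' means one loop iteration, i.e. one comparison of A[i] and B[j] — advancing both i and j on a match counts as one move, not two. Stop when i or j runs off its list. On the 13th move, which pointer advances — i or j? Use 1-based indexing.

j

[i=1,j=1] 6>3 → j++
[i=1,j=2] 6==6 emit → i++,j++
[i=2,j=3] 8<10 → i++
[i=3,j=3] 9<10 → i++
[i=4,j=3] 14>10 → j++
[i=4,j=4] 14>11 → j++
[i=4,j=5] 14>13 → j++
[i=4,j=6] 14==14 emit → i++,j++
[i=5,j=7] 16>15 → j++
[i=5,j=8] 16<19 → i++
[i=6,j=8] 18<19 → i++
[i=7,j=8] 22>19 → j++
[i=7,j=9] 22>20 → j++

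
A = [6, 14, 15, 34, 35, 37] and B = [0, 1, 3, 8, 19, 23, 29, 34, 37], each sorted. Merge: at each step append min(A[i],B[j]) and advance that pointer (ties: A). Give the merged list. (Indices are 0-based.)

i=0 j=0: A[i]=6>B[j]=0 take 0, j++
i=0 j=1: A[i]=6>B[j]=1 take 1, j++
i=0 j=2: A[i]=6>B[j]=3 take 3, j++
i=0 j=3: A[i]=6<=B[j]=8 take 6, i++
i=1 j=3: A[i]=14>B[j]=8 take 8, j++
i=1 j=4: A[i]=14<=B[j]=19 take 14, i++
i=2 j=4: A[i]=15<=B[j]=19 take 15, i++
i=3 j=4: A[i]=34>B[j]=19 take 19, j++
i=3 j=5: A[i]=34>B[j]=23 take 23, j++
i=3 j=6: A[i]=34>B[j]=29 take 29, j++
i=3 j=7: A[i]=34<=B[j]=34 take 34, i++
i=4 j=7: A[i]=35>B[j]=34 take 34, j++
i=4 j=8: A[i]=35<=B[j]=37 take 35, i++
i=5 j=8: A[i]=37<=B[j]=37 take 37, i++
i=6 j=8: A done, take B[j]=37, j++

[0, 1, 3, 6, 8, 14, 15, 19, 23, 29, 34, 34, 35, 37, 37]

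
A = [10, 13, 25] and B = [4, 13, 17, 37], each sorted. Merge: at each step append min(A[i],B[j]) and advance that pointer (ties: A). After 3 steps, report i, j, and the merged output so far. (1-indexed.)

i=3, j=2, merged so far=[4, 10, 13]

[i=1,j=1] A[i]=10>B[j]=4 take 4 → j++
[i=1,j=2] A[i]=10<=B[j]=13 take 10 → i++
[i=2,j=2] A[i]=13<=B[j]=13 take 13 → i++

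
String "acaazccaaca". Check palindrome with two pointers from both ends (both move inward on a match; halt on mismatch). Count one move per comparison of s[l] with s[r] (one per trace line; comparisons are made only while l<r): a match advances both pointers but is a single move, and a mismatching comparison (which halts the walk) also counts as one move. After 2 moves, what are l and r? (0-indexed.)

l=2, r=8

l=0 r=10: 'a'=='a', l++,r--
l=1 r=9: 'c'=='c', l++,r--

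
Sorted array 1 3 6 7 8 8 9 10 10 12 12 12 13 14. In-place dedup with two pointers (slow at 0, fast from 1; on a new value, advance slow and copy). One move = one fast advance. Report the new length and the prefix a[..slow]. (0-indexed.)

slow=0 fast=1: a[fast]=3≠a[slow]=1 write a[1]=3, slow++,fast++
slow=1 fast=2: a[fast]=6≠a[slow]=3 write a[2]=6, slow++,fast++
slow=2 fast=3: a[fast]=7≠a[slow]=6 write a[3]=7, slow++,fast++
slow=3 fast=4: a[fast]=8≠a[slow]=7 write a[4]=8, slow++,fast++
slow=4 fast=5: a[fast]=8=a[slow] dup, fast++
slow=4 fast=6: a[fast]=9≠a[slow]=8 write a[5]=9, slow++,fast++
slow=5 fast=7: a[fast]=10≠a[slow]=9 write a[6]=10, slow++,fast++
slow=6 fast=8: a[fast]=10=a[slow] dup, fast++
slow=6 fast=9: a[fast]=12≠a[slow]=10 write a[7]=12, slow++,fast++
slow=7 fast=10: a[fast]=12=a[slow] dup, fast++
slow=7 fast=11: a[fast]=12=a[slow] dup, fast++
slow=7 fast=12: a[fast]=13≠a[slow]=12 write a[8]=13, slow++,fast++
slow=8 fast=13: a[fast]=14≠a[slow]=13 write a[9]=14, slow++,fast++

length 10; prefix = [1, 3, 6, 7, 8, 9, 10, 12, 13, 14]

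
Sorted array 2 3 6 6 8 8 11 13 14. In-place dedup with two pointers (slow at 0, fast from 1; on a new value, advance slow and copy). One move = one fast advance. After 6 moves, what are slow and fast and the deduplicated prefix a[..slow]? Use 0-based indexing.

slow=0 fast=1: a[fast]=3≠a[slow]=2 write a[1]=3, slow++,fast++
slow=1 fast=2: a[fast]=6≠a[slow]=3 write a[2]=6, slow++,fast++
slow=2 fast=3: a[fast]=6=a[slow] dup, fast++
slow=2 fast=4: a[fast]=8≠a[slow]=6 write a[3]=8, slow++,fast++
slow=3 fast=5: a[fast]=8=a[slow] dup, fast++
slow=3 fast=6: a[fast]=11≠a[slow]=8 write a[4]=11, slow++,fast++

slow=4, fast=7, prefix=[2, 3, 6, 8, 11]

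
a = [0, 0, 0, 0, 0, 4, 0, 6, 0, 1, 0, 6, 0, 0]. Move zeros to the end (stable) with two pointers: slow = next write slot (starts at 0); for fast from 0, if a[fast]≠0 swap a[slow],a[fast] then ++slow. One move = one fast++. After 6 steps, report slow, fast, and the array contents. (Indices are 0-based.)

(s=0,f=0) a[fast]=0 → fast++
(s=0,f=1) a[fast]=0 → fast++
(s=0,f=2) a[fast]=0 → fast++
(s=0,f=3) a[fast]=0 → fast++
(s=0,f=4) a[fast]=0 → fast++
(s=0,f=5) a[fast]=4≠0 swap→a[0]=4 → slow++,fast++

slow=1, fast=6, a=[4, 0, 0, 0, 0, 0, 0, 6, 0, 1, 0, 6, 0, 0]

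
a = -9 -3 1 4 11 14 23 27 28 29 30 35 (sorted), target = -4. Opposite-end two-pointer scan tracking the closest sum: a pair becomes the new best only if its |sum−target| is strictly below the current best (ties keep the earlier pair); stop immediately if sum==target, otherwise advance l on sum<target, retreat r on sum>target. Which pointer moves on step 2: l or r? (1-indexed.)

r

l=1 r=12: -9+35=26 d=30 *, r--
l=1 r=11: -9+30=21 d=25 *, r--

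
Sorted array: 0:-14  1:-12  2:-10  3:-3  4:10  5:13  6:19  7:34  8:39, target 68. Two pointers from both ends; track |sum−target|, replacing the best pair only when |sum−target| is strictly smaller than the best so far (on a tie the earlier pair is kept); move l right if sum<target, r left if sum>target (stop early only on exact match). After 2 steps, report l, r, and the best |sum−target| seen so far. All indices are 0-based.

[0,8] -14+39=25 d=43 * → l++
[1,8] -12+39=27 d=41 * → l++

l=2, r=8, best |Δ|=41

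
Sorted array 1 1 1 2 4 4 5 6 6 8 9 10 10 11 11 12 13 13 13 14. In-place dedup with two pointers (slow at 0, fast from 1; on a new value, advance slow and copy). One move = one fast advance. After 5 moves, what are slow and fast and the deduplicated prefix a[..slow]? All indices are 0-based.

slow=2, fast=6, prefix=[1, 2, 4]

(s=0,f=1) a[fast]=1=a[slow] dup → fast++
(s=0,f=2) a[fast]=1=a[slow] dup → fast++
(s=0,f=3) a[fast]=2≠a[slow]=1 write a[1]=2 → slow++,fast++
(s=1,f=4) a[fast]=4≠a[slow]=2 write a[2]=4 → slow++,fast++
(s=2,f=5) a[fast]=4=a[slow] dup → fast++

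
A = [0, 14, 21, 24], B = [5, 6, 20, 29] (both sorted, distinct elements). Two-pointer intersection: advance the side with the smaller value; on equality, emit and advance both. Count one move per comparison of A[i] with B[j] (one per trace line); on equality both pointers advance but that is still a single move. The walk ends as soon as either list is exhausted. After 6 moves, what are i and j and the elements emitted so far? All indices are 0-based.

i=0 j=0: 0<5, i++
i=1 j=0: 14>5, j++
i=1 j=1: 14>6, j++
i=1 j=2: 14<20, i++
i=2 j=2: 21>20, j++
i=2 j=3: 21<29, i++

i=3, j=3, emitted=[]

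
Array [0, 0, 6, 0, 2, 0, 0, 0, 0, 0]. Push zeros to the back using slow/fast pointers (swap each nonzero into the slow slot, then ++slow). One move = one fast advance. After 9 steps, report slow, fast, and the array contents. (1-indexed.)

slow=3, fast=10, a=[6, 2, 0, 0, 0, 0, 0, 0, 0, 0]

(s=1,f=1) a[fast]=0 → fast++
(s=1,f=2) a[fast]=0 → fast++
(s=1,f=3) a[fast]=6≠0 swap→a[1]=6 → slow++,fast++
(s=2,f=4) a[fast]=0 → fast++
(s=2,f=5) a[fast]=2≠0 swap→a[2]=2 → slow++,fast++
(s=3,f=6) a[fast]=0 → fast++
(s=3,f=7) a[fast]=0 → fast++
(s=3,f=8) a[fast]=0 → fast++
(s=3,f=9) a[fast]=0 → fast++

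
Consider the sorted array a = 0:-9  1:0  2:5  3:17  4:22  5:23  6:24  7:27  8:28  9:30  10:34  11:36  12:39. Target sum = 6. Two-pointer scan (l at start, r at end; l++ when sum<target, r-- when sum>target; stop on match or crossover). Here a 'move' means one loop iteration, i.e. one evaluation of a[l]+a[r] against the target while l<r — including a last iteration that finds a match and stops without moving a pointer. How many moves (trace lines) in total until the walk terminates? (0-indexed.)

12 moves

[0,12] -9+39=30 >6 → r--
[0,11] -9+36=27 >6 → r--
[0,10] -9+34=25 >6 → r--
[0,9] -9+30=21 >6 → r--
[0,8] -9+28=19 >6 → r--
[0,7] -9+27=18 >6 → r--
[0,6] -9+24=15 >6 → r--
[0,5] -9+23=14 >6 → r--
[0,4] -9+22=13 >6 → r--
[0,3] -9+17=8 >6 → r--
[0,2] -9+5=-4 <6 → l++
[1,2] 0+5=5 <6 → l++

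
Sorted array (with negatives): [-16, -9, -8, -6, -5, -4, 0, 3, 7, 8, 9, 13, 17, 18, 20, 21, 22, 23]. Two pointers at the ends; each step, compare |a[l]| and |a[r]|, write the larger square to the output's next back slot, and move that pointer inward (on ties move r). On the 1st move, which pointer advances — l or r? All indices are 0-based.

r

l=0 r=17: |-16|<=|23| out[17]=529, r--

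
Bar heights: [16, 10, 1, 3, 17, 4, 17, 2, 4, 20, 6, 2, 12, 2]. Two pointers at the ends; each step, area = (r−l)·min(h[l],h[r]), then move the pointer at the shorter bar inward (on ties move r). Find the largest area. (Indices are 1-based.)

[1,14] min(16,2)*13=26 best=26 * → r--
[1,13] min(16,12)*12=144 best=144 * → r--
[1,12] min(16,2)*11=22 best=144 → r--
[1,11] min(16,6)*10=60 best=144 → r--
[1,10] min(16,20)*9=144 best=144 → l++
[2,10] min(10,20)*8=80 best=144 → l++
[3,10] min(1,20)*7=7 best=144 → l++
[4,10] min(3,20)*6=18 best=144 → l++
[5,10] min(17,20)*5=85 best=144 → l++
[6,10] min(4,20)*4=16 best=144 → l++
[7,10] min(17,20)*3=51 best=144 → l++
[8,10] min(2,20)*2=4 best=144 → l++
[9,10] min(4,20)*1=4 best=144 → l++

max area = 144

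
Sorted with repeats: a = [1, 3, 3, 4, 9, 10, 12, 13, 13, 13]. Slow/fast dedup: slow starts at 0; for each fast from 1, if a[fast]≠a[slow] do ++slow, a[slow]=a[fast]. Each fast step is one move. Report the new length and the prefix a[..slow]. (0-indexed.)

(s=0,f=1) a[fast]=3≠a[slow]=1 write a[1]=3 → slow++,fast++
(s=1,f=2) a[fast]=3=a[slow] dup → fast++
(s=1,f=3) a[fast]=4≠a[slow]=3 write a[2]=4 → slow++,fast++
(s=2,f=4) a[fast]=9≠a[slow]=4 write a[3]=9 → slow++,fast++
(s=3,f=5) a[fast]=10≠a[slow]=9 write a[4]=10 → slow++,fast++
(s=4,f=6) a[fast]=12≠a[slow]=10 write a[5]=12 → slow++,fast++
(s=5,f=7) a[fast]=13≠a[slow]=12 write a[6]=13 → slow++,fast++
(s=6,f=8) a[fast]=13=a[slow] dup → fast++
(s=6,f=9) a[fast]=13=a[slow] dup → fast++

length 7; prefix = [1, 3, 4, 9, 10, 12, 13]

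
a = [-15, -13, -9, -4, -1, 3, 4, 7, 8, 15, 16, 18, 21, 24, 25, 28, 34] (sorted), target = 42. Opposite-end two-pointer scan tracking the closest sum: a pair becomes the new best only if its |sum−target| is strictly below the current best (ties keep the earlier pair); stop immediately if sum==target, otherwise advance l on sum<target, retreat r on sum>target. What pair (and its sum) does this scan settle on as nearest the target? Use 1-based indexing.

[1,17] -15+34=19 d=23 * → l++
[2,17] -13+34=21 d=21 * → l++
[3,17] -9+34=25 d=17 * → l++
[4,17] -4+34=30 d=12 * → l++
[5,17] -1+34=33 d=9 * → l++
[6,17] 3+34=37 d=5 * → l++
[7,17] 4+34=38 d=4 * → l++
[8,17] 7+34=41 d=1 * → l++
[9,17] 8+34=42 d=0 * → stop

pair (8, 34) with sum 42 (|Δ|=0)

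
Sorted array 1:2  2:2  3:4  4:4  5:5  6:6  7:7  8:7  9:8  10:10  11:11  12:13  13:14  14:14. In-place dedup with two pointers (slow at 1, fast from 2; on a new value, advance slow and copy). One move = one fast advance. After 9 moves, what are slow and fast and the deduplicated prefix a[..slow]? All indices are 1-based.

slow=7, fast=11, prefix=[2, 4, 5, 6, 7, 8, 10]

slow=1 fast=2: a[fast]=2=a[slow] dup, fast++
slow=1 fast=3: a[fast]=4≠a[slow]=2 write a[2]=4, slow++,fast++
slow=2 fast=4: a[fast]=4=a[slow] dup, fast++
slow=2 fast=5: a[fast]=5≠a[slow]=4 write a[3]=5, slow++,fast++
slow=3 fast=6: a[fast]=6≠a[slow]=5 write a[4]=6, slow++,fast++
slow=4 fast=7: a[fast]=7≠a[slow]=6 write a[5]=7, slow++,fast++
slow=5 fast=8: a[fast]=7=a[slow] dup, fast++
slow=5 fast=9: a[fast]=8≠a[slow]=7 write a[6]=8, slow++,fast++
slow=6 fast=10: a[fast]=10≠a[slow]=8 write a[7]=10, slow++,fast++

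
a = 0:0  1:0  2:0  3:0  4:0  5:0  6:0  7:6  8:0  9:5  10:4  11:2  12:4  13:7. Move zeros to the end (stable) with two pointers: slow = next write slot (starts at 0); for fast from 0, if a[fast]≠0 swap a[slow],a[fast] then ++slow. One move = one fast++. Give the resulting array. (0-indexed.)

slow=0 fast=0: a[fast]=0, fast++
slow=0 fast=1: a[fast]=0, fast++
slow=0 fast=2: a[fast]=0, fast++
slow=0 fast=3: a[fast]=0, fast++
slow=0 fast=4: a[fast]=0, fast++
slow=0 fast=5: a[fast]=0, fast++
slow=0 fast=6: a[fast]=0, fast++
slow=0 fast=7: a[fast]=6≠0 swap→a[0]=6, slow++,fast++
slow=1 fast=8: a[fast]=0, fast++
slow=1 fast=9: a[fast]=5≠0 swap→a[1]=5, slow++,fast++
slow=2 fast=10: a[fast]=4≠0 swap→a[2]=4, slow++,fast++
slow=3 fast=11: a[fast]=2≠0 swap→a[3]=2, slow++,fast++
slow=4 fast=12: a[fast]=4≠0 swap→a[4]=4, slow++,fast++
slow=5 fast=13: a[fast]=7≠0 swap→a[5]=7, slow++,fast++

[6, 5, 4, 2, 4, 7, 0, 0, 0, 0, 0, 0, 0, 0]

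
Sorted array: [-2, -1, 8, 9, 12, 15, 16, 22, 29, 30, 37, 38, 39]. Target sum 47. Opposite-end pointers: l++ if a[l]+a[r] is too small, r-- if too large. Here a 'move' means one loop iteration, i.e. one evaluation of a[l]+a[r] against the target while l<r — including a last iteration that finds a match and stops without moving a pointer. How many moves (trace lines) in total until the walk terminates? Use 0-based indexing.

3 moves

[0,12] -2+39=37 <47 → l++
[1,12] -1+39=38 <47 → l++
[2,12] 8+39=47 → found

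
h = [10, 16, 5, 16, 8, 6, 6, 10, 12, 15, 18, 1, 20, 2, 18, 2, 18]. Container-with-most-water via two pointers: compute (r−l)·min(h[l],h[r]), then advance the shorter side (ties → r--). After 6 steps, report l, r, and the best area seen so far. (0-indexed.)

[0,16] min(10,18)*16=160 best=160 * → l++
[1,16] min(16,18)*15=240 best=240 * → l++
[2,16] min(5,18)*14=70 best=240 → l++
[3,16] min(16,18)*13=208 best=240 → l++
[4,16] min(8,18)*12=96 best=240 → l++
[5,16] min(6,18)*11=66 best=240 → l++

l=6, r=16, best area=240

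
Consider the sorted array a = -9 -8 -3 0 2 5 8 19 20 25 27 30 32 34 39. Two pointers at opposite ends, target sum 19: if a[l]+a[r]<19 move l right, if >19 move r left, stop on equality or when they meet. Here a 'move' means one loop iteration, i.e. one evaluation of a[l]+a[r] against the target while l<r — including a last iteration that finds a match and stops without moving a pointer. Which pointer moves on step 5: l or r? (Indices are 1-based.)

[1,15] -9+39=30 >19 → r--
[1,14] -9+34=25 >19 → r--
[1,13] -9+32=23 >19 → r--
[1,12] -9+30=21 >19 → r--
[1,11] -9+27=18 <19 → l++

l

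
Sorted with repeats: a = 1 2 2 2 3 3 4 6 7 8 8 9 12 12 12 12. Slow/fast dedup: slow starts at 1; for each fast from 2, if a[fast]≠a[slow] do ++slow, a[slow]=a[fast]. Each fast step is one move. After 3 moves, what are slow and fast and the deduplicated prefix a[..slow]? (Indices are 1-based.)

slow=2, fast=5, prefix=[1, 2]

slow=1 fast=2: a[fast]=2≠a[slow]=1 write a[2]=2, slow++,fast++
slow=2 fast=3: a[fast]=2=a[slow] dup, fast++
slow=2 fast=4: a[fast]=2=a[slow] dup, fast++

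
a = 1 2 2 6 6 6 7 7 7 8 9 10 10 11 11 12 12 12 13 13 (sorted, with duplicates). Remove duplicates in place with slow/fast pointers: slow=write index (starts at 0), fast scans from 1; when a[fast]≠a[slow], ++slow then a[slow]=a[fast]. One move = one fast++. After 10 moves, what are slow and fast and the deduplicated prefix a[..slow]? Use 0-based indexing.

(s=0,f=1) a[fast]=2≠a[slow]=1 write a[1]=2 → slow++,fast++
(s=1,f=2) a[fast]=2=a[slow] dup → fast++
(s=1,f=3) a[fast]=6≠a[slow]=2 write a[2]=6 → slow++,fast++
(s=2,f=4) a[fast]=6=a[slow] dup → fast++
(s=2,f=5) a[fast]=6=a[slow] dup → fast++
(s=2,f=6) a[fast]=7≠a[slow]=6 write a[3]=7 → slow++,fast++
(s=3,f=7) a[fast]=7=a[slow] dup → fast++
(s=3,f=8) a[fast]=7=a[slow] dup → fast++
(s=3,f=9) a[fast]=8≠a[slow]=7 write a[4]=8 → slow++,fast++
(s=4,f=10) a[fast]=9≠a[slow]=8 write a[5]=9 → slow++,fast++

slow=5, fast=11, prefix=[1, 2, 6, 7, 8, 9]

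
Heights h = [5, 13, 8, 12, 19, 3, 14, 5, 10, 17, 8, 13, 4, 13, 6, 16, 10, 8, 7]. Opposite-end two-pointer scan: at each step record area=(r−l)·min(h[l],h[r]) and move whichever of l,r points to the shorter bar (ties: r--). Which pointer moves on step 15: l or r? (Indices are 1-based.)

r

[1,19] min(5,7)*18=90 best=90 * → l++
[2,19] min(13,7)*17=119 best=119 * → r--
[2,18] min(13,8)*16=128 best=128 * → r--
[2,17] min(13,10)*15=150 best=150 * → r--
[2,16] min(13,16)*14=182 best=182 * → l++
[3,16] min(8,16)*13=104 best=182 → l++
[4,16] min(12,16)*12=144 best=182 → l++
[5,16] min(19,16)*11=176 best=182 → r--
[5,15] min(19,6)*10=60 best=182 → r--
[5,14] min(19,13)*9=117 best=182 → r--
[5,13] min(19,4)*8=32 best=182 → r--
[5,12] min(19,13)*7=91 best=182 → r--
[5,11] min(19,8)*6=48 best=182 → r--
[5,10] min(19,17)*5=85 best=182 → r--
[5,9] min(19,10)*4=40 best=182 → r--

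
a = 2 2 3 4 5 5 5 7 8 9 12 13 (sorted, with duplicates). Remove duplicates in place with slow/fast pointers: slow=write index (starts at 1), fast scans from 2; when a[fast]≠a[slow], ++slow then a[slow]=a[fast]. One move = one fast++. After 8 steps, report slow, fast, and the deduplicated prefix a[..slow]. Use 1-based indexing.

slow=6, fast=10, prefix=[2, 3, 4, 5, 7, 8]

(s=1,f=2) a[fast]=2=a[slow] dup → fast++
(s=1,f=3) a[fast]=3≠a[slow]=2 write a[2]=3 → slow++,fast++
(s=2,f=4) a[fast]=4≠a[slow]=3 write a[3]=4 → slow++,fast++
(s=3,f=5) a[fast]=5≠a[slow]=4 write a[4]=5 → slow++,fast++
(s=4,f=6) a[fast]=5=a[slow] dup → fast++
(s=4,f=7) a[fast]=5=a[slow] dup → fast++
(s=4,f=8) a[fast]=7≠a[slow]=5 write a[5]=7 → slow++,fast++
(s=5,f=9) a[fast]=8≠a[slow]=7 write a[6]=8 → slow++,fast++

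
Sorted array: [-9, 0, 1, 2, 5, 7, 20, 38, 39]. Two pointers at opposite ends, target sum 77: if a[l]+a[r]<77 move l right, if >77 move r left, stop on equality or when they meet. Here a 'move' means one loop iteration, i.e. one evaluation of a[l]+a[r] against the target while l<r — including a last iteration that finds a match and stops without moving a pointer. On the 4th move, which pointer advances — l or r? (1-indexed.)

l

l=1 r=9: -9+39=30 <77, l++
l=2 r=9: 0+39=39 <77, l++
l=3 r=9: 1+39=40 <77, l++
l=4 r=9: 2+39=41 <77, l++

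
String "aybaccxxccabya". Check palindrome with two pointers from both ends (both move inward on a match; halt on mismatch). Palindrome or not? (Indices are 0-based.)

[0,13] 'a'=='a' → l++,r--
[1,12] 'y'=='y' → l++,r--
[2,11] 'b'=='b' → l++,r--
[3,10] 'a'=='a' → l++,r--
[4,9] 'c'=='c' → l++,r--
[5,8] 'c'=='c' → l++,r--
[6,7] 'x'=='x' → l++,r--

palindrome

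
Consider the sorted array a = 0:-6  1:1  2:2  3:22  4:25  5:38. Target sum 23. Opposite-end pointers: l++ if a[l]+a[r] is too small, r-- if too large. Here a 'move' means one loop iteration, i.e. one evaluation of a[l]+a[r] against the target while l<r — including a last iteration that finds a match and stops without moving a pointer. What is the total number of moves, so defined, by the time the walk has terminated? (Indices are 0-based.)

4 moves

l=0 r=5: -6+38=32 >23, r--
l=0 r=4: -6+25=19 <23, l++
l=1 r=4: 1+25=26 >23, r--
l=1 r=3: 1+22=23, found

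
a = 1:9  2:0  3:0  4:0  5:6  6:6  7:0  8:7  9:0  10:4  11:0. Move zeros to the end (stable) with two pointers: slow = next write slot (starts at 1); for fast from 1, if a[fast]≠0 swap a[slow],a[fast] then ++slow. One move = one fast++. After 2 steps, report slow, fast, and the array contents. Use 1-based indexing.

slow=1 fast=1: a[fast]=9≠0 swap→a[1]=9, slow++,fast++
slow=2 fast=2: a[fast]=0, fast++

slow=2, fast=3, a=[9, 0, 0, 0, 6, 6, 0, 7, 0, 4, 0]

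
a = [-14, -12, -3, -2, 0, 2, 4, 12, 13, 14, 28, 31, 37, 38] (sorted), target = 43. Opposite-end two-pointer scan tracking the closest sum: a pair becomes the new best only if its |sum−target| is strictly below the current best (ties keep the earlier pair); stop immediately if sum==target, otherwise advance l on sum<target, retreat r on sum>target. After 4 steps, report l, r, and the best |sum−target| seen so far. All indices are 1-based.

l=1 r=14: -14+38=24 d=19 *, l++
l=2 r=14: -12+38=26 d=17 *, l++
l=3 r=14: -3+38=35 d=8 *, l++
l=4 r=14: -2+38=36 d=7 *, l++

l=5, r=14, best |Δ|=7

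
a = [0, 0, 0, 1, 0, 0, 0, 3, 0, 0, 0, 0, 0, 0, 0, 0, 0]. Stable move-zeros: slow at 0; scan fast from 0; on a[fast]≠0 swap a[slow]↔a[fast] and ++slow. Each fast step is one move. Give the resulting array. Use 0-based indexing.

slow=0 fast=0: a[fast]=0, fast++
slow=0 fast=1: a[fast]=0, fast++
slow=0 fast=2: a[fast]=0, fast++
slow=0 fast=3: a[fast]=1≠0 swap→a[0]=1, slow++,fast++
slow=1 fast=4: a[fast]=0, fast++
slow=1 fast=5: a[fast]=0, fast++
slow=1 fast=6: a[fast]=0, fast++
slow=1 fast=7: a[fast]=3≠0 swap→a[1]=3, slow++,fast++
slow=2 fast=8: a[fast]=0, fast++
slow=2 fast=9: a[fast]=0, fast++
slow=2 fast=10: a[fast]=0, fast++
slow=2 fast=11: a[fast]=0, fast++
slow=2 fast=12: a[fast]=0, fast++
slow=2 fast=13: a[fast]=0, fast++
slow=2 fast=14: a[fast]=0, fast++
slow=2 fast=15: a[fast]=0, fast++
slow=2 fast=16: a[fast]=0, fast++

[1, 3, 0, 0, 0, 0, 0, 0, 0, 0, 0, 0, 0, 0, 0, 0, 0]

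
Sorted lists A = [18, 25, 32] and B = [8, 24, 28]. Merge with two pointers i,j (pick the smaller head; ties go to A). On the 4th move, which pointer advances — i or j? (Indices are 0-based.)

[i=0,j=0] A[i]=18>B[j]=8 take 8 → j++
[i=0,j=1] A[i]=18<=B[j]=24 take 18 → i++
[i=1,j=1] A[i]=25>B[j]=24 take 24 → j++
[i=1,j=2] A[i]=25<=B[j]=28 take 25 → i++

i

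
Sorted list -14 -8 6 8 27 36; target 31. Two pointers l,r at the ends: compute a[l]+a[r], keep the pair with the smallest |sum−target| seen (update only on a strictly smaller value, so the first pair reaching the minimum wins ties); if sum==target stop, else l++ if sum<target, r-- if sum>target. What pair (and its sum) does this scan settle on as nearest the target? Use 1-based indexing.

pair (6, 27) with sum 33 (|Δ|=2)

[1,6] -14+36=22 d=9 * → l++
[2,6] -8+36=28 d=3 * → l++
[3,6] 6+36=42 d=11 → r--
[3,5] 6+27=33 d=2 * → r--
[3,4] 6+8=14 d=17 → l++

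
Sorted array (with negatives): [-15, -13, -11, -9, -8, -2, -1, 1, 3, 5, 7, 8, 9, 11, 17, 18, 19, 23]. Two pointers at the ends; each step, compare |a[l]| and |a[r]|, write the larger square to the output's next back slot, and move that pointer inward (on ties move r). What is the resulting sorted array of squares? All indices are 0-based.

[1, 1, 4, 9, 25, 49, 64, 64, 81, 81, 121, 121, 169, 225, 289, 324, 361, 529]

l=0 r=17: |-15|<=|23| out[17]=529, r--
l=0 r=16: |-15|<=|19| out[16]=361, r--
l=0 r=15: |-15|<=|18| out[15]=324, r--
l=0 r=14: |-15|<=|17| out[14]=289, r--
l=0 r=13: |-15|>|11| out[13]=225, l++
l=1 r=13: |-13|>|11| out[12]=169, l++
l=2 r=13: |-11|<=|11| out[11]=121, r--
l=2 r=12: |-11|>|9| out[10]=121, l++
l=3 r=12: |-9|<=|9| out[9]=81, r--
l=3 r=11: |-9|>|8| out[8]=81, l++
l=4 r=11: |-8|<=|8| out[7]=64, r--
l=4 r=10: |-8|>|7| out[6]=64, l++
l=5 r=10: |-2|<=|7| out[5]=49, r--
l=5 r=9: |-2|<=|5| out[4]=25, r--
l=5 r=8: |-2|<=|3| out[3]=9, r--
l=5 r=7: |-2|>|1| out[2]=4, l++
l=6 r=7: |-1|<=|1| out[1]=1, r--
l=6 r=6: |-1|<=|-1| out[0]=1, r--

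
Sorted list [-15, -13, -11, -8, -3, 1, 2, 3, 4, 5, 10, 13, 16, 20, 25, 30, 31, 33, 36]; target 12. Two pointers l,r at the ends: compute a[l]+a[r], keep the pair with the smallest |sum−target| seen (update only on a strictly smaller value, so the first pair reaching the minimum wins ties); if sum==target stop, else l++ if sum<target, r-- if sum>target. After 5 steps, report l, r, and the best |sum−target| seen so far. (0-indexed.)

l=1, r=14, best |Δ|=2

l=0 r=18: -15+36=21 d=9 *, r--
l=0 r=17: -15+33=18 d=6 *, r--
l=0 r=16: -15+31=16 d=4 *, r--
l=0 r=15: -15+30=15 d=3 *, r--
l=0 r=14: -15+25=10 d=2 *, l++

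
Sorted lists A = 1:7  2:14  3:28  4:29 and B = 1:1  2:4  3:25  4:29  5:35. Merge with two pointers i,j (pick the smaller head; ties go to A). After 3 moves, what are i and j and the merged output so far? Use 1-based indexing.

i=2, j=3, merged so far=[1, 4, 7]

[i=1,j=1] A[i]=7>B[j]=1 take 1 → j++
[i=1,j=2] A[i]=7>B[j]=4 take 4 → j++
[i=1,j=3] A[i]=7<=B[j]=25 take 7 → i++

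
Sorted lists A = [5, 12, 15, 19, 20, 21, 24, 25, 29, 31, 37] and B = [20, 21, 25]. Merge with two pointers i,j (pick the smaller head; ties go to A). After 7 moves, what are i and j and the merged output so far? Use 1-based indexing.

i=7, j=2, merged so far=[5, 12, 15, 19, 20, 20, 21]

i=1 j=1: A[i]=5<=B[j]=20 take 5, i++
i=2 j=1: A[i]=12<=B[j]=20 take 12, i++
i=3 j=1: A[i]=15<=B[j]=20 take 15, i++
i=4 j=1: A[i]=19<=B[j]=20 take 19, i++
i=5 j=1: A[i]=20<=B[j]=20 take 20, i++
i=6 j=1: A[i]=21>B[j]=20 take 20, j++
i=6 j=2: A[i]=21<=B[j]=21 take 21, i++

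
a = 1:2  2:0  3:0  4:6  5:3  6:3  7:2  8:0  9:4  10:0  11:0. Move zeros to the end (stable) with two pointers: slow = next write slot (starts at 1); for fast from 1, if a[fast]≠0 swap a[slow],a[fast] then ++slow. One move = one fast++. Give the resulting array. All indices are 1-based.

slow=1 fast=1: a[fast]=2≠0 swap→a[1]=2, slow++,fast++
slow=2 fast=2: a[fast]=0, fast++
slow=2 fast=3: a[fast]=0, fast++
slow=2 fast=4: a[fast]=6≠0 swap→a[2]=6, slow++,fast++
slow=3 fast=5: a[fast]=3≠0 swap→a[3]=3, slow++,fast++
slow=4 fast=6: a[fast]=3≠0 swap→a[4]=3, slow++,fast++
slow=5 fast=7: a[fast]=2≠0 swap→a[5]=2, slow++,fast++
slow=6 fast=8: a[fast]=0, fast++
slow=6 fast=9: a[fast]=4≠0 swap→a[6]=4, slow++,fast++
slow=7 fast=10: a[fast]=0, fast++
slow=7 fast=11: a[fast]=0, fast++

[2, 6, 3, 3, 2, 4, 0, 0, 0, 0, 0]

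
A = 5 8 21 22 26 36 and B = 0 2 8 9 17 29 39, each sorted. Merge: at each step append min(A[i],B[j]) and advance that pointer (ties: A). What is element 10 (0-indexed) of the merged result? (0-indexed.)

i=0 j=0: A[i]=5>B[j]=0 take 0, j++
i=0 j=1: A[i]=5>B[j]=2 take 2, j++
i=0 j=2: A[i]=5<=B[j]=8 take 5, i++
i=1 j=2: A[i]=8<=B[j]=8 take 8, i++
i=2 j=2: A[i]=21>B[j]=8 take 8, j++
i=2 j=3: A[i]=21>B[j]=9 take 9, j++
i=2 j=4: A[i]=21>B[j]=17 take 17, j++
i=2 j=5: A[i]=21<=B[j]=29 take 21, i++
i=3 j=5: A[i]=22<=B[j]=29 take 22, i++
i=4 j=5: A[i]=26<=B[j]=29 take 26, i++
i=5 j=5: A[i]=36>B[j]=29 take 29, j++
i=5 j=6: A[i]=36<=B[j]=39 take 36, i++
i=6 j=6: A done, take B[j]=39, j++

merged[10] = 29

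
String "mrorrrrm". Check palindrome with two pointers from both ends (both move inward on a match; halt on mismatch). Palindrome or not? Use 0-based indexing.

l=0 r=7: 'm'=='m', l++,r--
l=1 r=6: 'r'=='r', l++,r--
l=2 r=5: 'o'!='r', stop

not a palindrome (mismatch at 2,5)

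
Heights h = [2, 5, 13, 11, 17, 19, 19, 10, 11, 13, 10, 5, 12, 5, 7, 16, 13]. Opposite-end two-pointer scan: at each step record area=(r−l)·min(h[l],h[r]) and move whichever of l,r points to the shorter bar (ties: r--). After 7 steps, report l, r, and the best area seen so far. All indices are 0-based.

l=4, r=13, best area=182

l=0 r=16: min(2,13)*16=32 best=32 *, l++
l=1 r=16: min(5,13)*15=75 best=75 *, l++
l=2 r=16: min(13,13)*14=182 best=182 *, r--
l=2 r=15: min(13,16)*13=169 best=182, l++
l=3 r=15: min(11,16)*12=132 best=182, l++
l=4 r=15: min(17,16)*11=176 best=182, r--
l=4 r=14: min(17,7)*10=70 best=182, r--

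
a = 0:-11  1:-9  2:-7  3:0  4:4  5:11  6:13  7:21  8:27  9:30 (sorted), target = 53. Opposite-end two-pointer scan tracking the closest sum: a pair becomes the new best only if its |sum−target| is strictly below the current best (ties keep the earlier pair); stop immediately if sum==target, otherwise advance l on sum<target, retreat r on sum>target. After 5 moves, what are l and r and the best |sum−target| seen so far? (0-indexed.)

l=5, r=9, best |Δ|=19

l=0 r=9: -11+30=19 d=34 *, l++
l=1 r=9: -9+30=21 d=32 *, l++
l=2 r=9: -7+30=23 d=30 *, l++
l=3 r=9: 0+30=30 d=23 *, l++
l=4 r=9: 4+30=34 d=19 *, l++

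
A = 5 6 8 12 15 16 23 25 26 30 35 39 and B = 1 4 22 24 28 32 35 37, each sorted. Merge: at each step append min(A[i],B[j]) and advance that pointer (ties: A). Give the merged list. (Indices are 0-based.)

[i=0,j=0] A[i]=5>B[j]=1 take 1 → j++
[i=0,j=1] A[i]=5>B[j]=4 take 4 → j++
[i=0,j=2] A[i]=5<=B[j]=22 take 5 → i++
[i=1,j=2] A[i]=6<=B[j]=22 take 6 → i++
[i=2,j=2] A[i]=8<=B[j]=22 take 8 → i++
[i=3,j=2] A[i]=12<=B[j]=22 take 12 → i++
[i=4,j=2] A[i]=15<=B[j]=22 take 15 → i++
[i=5,j=2] A[i]=16<=B[j]=22 take 16 → i++
[i=6,j=2] A[i]=23>B[j]=22 take 22 → j++
[i=6,j=3] A[i]=23<=B[j]=24 take 23 → i++
[i=7,j=3] A[i]=25>B[j]=24 take 24 → j++
[i=7,j=4] A[i]=25<=B[j]=28 take 25 → i++
[i=8,j=4] A[i]=26<=B[j]=28 take 26 → i++
[i=9,j=4] A[i]=30>B[j]=28 take 28 → j++
[i=9,j=5] A[i]=30<=B[j]=32 take 30 → i++
[i=10,j=5] A[i]=35>B[j]=32 take 32 → j++
[i=10,j=6] A[i]=35<=B[j]=35 take 35 → i++
[i=11,j=6] A[i]=39>B[j]=35 take 35 → j++
[i=11,j=7] A[i]=39>B[j]=37 take 37 → j++
[i=11,j=8] B done, take A[i]=39 → i++

[1, 4, 5, 6, 8, 12, 15, 16, 22, 23, 24, 25, 26, 28, 30, 32, 35, 35, 37, 39]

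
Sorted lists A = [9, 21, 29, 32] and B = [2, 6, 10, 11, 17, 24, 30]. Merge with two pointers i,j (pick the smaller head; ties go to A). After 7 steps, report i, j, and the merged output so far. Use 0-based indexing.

i=2, j=5, merged so far=[2, 6, 9, 10, 11, 17, 21]

[i=0,j=0] A[i]=9>B[j]=2 take 2 → j++
[i=0,j=1] A[i]=9>B[j]=6 take 6 → j++
[i=0,j=2] A[i]=9<=B[j]=10 take 9 → i++
[i=1,j=2] A[i]=21>B[j]=10 take 10 → j++
[i=1,j=3] A[i]=21>B[j]=11 take 11 → j++
[i=1,j=4] A[i]=21>B[j]=17 take 17 → j++
[i=1,j=5] A[i]=21<=B[j]=24 take 21 → i++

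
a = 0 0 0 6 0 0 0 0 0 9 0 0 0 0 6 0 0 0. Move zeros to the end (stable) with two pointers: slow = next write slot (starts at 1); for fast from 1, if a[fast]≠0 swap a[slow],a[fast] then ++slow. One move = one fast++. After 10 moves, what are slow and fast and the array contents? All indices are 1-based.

slow=3, fast=11, a=[6, 9, 0, 0, 0, 0, 0, 0, 0, 0, 0, 0, 0, 0, 6, 0, 0, 0]

(s=1,f=1) a[fast]=0 → fast++
(s=1,f=2) a[fast]=0 → fast++
(s=1,f=3) a[fast]=0 → fast++
(s=1,f=4) a[fast]=6≠0 swap→a[1]=6 → slow++,fast++
(s=2,f=5) a[fast]=0 → fast++
(s=2,f=6) a[fast]=0 → fast++
(s=2,f=7) a[fast]=0 → fast++
(s=2,f=8) a[fast]=0 → fast++
(s=2,f=9) a[fast]=0 → fast++
(s=2,f=10) a[fast]=9≠0 swap→a[2]=9 → slow++,fast++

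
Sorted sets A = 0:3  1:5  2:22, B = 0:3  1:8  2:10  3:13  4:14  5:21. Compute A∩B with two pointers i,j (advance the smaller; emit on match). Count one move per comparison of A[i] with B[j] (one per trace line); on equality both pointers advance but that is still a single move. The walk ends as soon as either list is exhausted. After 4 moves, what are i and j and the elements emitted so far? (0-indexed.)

i=2, j=3, emitted=[3]

[i=0,j=0] 3==3 emit → i++,j++
[i=1,j=1] 5<8 → i++
[i=2,j=1] 22>8 → j++
[i=2,j=2] 22>10 → j++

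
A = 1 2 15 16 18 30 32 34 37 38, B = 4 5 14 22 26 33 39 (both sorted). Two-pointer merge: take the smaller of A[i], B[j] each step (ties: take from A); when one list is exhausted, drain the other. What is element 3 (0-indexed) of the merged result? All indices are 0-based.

merged[3] = 5

[i=0,j=0] A[i]=1<=B[j]=4 take 1 → i++
[i=1,j=0] A[i]=2<=B[j]=4 take 2 → i++
[i=2,j=0] A[i]=15>B[j]=4 take 4 → j++
[i=2,j=1] A[i]=15>B[j]=5 take 5 → j++
[i=2,j=2] A[i]=15>B[j]=14 take 14 → j++
[i=2,j=3] A[i]=15<=B[j]=22 take 15 → i++
[i=3,j=3] A[i]=16<=B[j]=22 take 16 → i++
[i=4,j=3] A[i]=18<=B[j]=22 take 18 → i++
[i=5,j=3] A[i]=30>B[j]=22 take 22 → j++
[i=5,j=4] A[i]=30>B[j]=26 take 26 → j++
[i=5,j=5] A[i]=30<=B[j]=33 take 30 → i++
[i=6,j=5] A[i]=32<=B[j]=33 take 32 → i++
[i=7,j=5] A[i]=34>B[j]=33 take 33 → j++
[i=7,j=6] A[i]=34<=B[j]=39 take 34 → i++
[i=8,j=6] A[i]=37<=B[j]=39 take 37 → i++
[i=9,j=6] A[i]=38<=B[j]=39 take 38 → i++
[i=10,j=6] A done, take B[j]=39 → j++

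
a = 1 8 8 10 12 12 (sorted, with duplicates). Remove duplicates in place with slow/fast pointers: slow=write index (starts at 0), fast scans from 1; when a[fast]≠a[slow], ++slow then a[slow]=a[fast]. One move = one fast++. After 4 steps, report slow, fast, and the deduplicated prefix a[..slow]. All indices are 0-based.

(s=0,f=1) a[fast]=8≠a[slow]=1 write a[1]=8 → slow++,fast++
(s=1,f=2) a[fast]=8=a[slow] dup → fast++
(s=1,f=3) a[fast]=10≠a[slow]=8 write a[2]=10 → slow++,fast++
(s=2,f=4) a[fast]=12≠a[slow]=10 write a[3]=12 → slow++,fast++

slow=3, fast=5, prefix=[1, 8, 10, 12]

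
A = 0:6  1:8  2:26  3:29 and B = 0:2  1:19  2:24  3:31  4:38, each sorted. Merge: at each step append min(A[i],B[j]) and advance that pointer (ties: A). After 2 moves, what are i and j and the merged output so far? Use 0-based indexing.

i=1, j=1, merged so far=[2, 6]

i=0 j=0: A[i]=6>B[j]=2 take 2, j++
i=0 j=1: A[i]=6<=B[j]=19 take 6, i++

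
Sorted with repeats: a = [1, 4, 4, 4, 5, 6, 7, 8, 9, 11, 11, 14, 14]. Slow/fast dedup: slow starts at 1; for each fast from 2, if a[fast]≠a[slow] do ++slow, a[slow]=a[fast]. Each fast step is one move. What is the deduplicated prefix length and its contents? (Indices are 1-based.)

(s=1,f=2) a[fast]=4≠a[slow]=1 write a[2]=4 → slow++,fast++
(s=2,f=3) a[fast]=4=a[slow] dup → fast++
(s=2,f=4) a[fast]=4=a[slow] dup → fast++
(s=2,f=5) a[fast]=5≠a[slow]=4 write a[3]=5 → slow++,fast++
(s=3,f=6) a[fast]=6≠a[slow]=5 write a[4]=6 → slow++,fast++
(s=4,f=7) a[fast]=7≠a[slow]=6 write a[5]=7 → slow++,fast++
(s=5,f=8) a[fast]=8≠a[slow]=7 write a[6]=8 → slow++,fast++
(s=6,f=9) a[fast]=9≠a[slow]=8 write a[7]=9 → slow++,fast++
(s=7,f=10) a[fast]=11≠a[slow]=9 write a[8]=11 → slow++,fast++
(s=8,f=11) a[fast]=11=a[slow] dup → fast++
(s=8,f=12) a[fast]=14≠a[slow]=11 write a[9]=14 → slow++,fast++
(s=9,f=13) a[fast]=14=a[slow] dup → fast++

length 9; prefix = [1, 4, 5, 6, 7, 8, 9, 11, 14]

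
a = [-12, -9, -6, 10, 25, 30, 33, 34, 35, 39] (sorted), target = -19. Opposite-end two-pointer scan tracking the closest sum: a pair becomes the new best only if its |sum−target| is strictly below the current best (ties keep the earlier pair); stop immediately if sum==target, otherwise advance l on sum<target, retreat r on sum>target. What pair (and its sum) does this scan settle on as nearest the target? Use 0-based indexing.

pair (-12, -6) with sum -18 (|Δ|=1)

l=0 r=9: -12+39=27 d=46 *, r--
l=0 r=8: -12+35=23 d=42 *, r--
l=0 r=7: -12+34=22 d=41 *, r--
l=0 r=6: -12+33=21 d=40 *, r--
l=0 r=5: -12+30=18 d=37 *, r--
l=0 r=4: -12+25=13 d=32 *, r--
l=0 r=3: -12+10=-2 d=17 *, r--
l=0 r=2: -12+-6=-18 d=1 *, r--
l=0 r=1: -12+-9=-21 d=2, l++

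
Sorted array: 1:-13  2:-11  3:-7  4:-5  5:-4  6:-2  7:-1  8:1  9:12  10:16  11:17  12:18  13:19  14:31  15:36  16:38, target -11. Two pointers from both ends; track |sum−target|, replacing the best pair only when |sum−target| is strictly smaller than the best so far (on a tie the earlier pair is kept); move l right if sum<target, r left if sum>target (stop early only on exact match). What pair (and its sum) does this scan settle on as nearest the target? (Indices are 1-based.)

pair (-7, -4) with sum -11 (|Δ|=0)

l=1 r=16: -13+38=25 d=36 *, r--
l=1 r=15: -13+36=23 d=34 *, r--
l=1 r=14: -13+31=18 d=29 *, r--
l=1 r=13: -13+19=6 d=17 *, r--
l=1 r=12: -13+18=5 d=16 *, r--
l=1 r=11: -13+17=4 d=15 *, r--
l=1 r=10: -13+16=3 d=14 *, r--
l=1 r=9: -13+12=-1 d=10 *, r--
l=1 r=8: -13+1=-12 d=1 *, l++
l=2 r=8: -11+1=-10 d=1, r--
l=2 r=7: -11+-1=-12 d=1, l++
l=3 r=7: -7+-1=-8 d=3, r--
l=3 r=6: -7+-2=-9 d=2, r--
l=3 r=5: -7+-4=-11 d=0 *, stop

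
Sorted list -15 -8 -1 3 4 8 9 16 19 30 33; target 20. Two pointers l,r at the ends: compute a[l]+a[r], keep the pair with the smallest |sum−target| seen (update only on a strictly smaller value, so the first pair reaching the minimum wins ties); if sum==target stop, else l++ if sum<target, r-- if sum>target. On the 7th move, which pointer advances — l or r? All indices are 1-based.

l

[1,11] -15+33=18 d=2 * → l++
[2,11] -8+33=25 d=5 → r--
[2,10] -8+30=22 d=2 → r--
[2,9] -8+19=11 d=9 → l++
[3,9] -1+19=18 d=2 → l++
[4,9] 3+19=22 d=2 → r--
[4,8] 3+16=19 d=1 * → l++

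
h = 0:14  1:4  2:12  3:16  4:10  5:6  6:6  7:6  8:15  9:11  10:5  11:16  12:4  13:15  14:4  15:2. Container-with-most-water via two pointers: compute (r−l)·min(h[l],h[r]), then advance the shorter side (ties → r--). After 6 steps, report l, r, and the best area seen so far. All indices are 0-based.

l=0 r=15: min(14,2)*15=30 best=30 *, r--
l=0 r=14: min(14,4)*14=56 best=56 *, r--
l=0 r=13: min(14,15)*13=182 best=182 *, l++
l=1 r=13: min(4,15)*12=48 best=182, l++
l=2 r=13: min(12,15)*11=132 best=182, l++
l=3 r=13: min(16,15)*10=150 best=182, r--

l=3, r=12, best area=182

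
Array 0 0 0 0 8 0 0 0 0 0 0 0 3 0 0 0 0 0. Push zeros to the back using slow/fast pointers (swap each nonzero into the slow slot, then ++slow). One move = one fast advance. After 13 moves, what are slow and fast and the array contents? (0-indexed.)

(s=0,f=0) a[fast]=0 → fast++
(s=0,f=1) a[fast]=0 → fast++
(s=0,f=2) a[fast]=0 → fast++
(s=0,f=3) a[fast]=0 → fast++
(s=0,f=4) a[fast]=8≠0 swap→a[0]=8 → slow++,fast++
(s=1,f=5) a[fast]=0 → fast++
(s=1,f=6) a[fast]=0 → fast++
(s=1,f=7) a[fast]=0 → fast++
(s=1,f=8) a[fast]=0 → fast++
(s=1,f=9) a[fast]=0 → fast++
(s=1,f=10) a[fast]=0 → fast++
(s=1,f=11) a[fast]=0 → fast++
(s=1,f=12) a[fast]=3≠0 swap→a[1]=3 → slow++,fast++

slow=2, fast=13, a=[8, 3, 0, 0, 0, 0, 0, 0, 0, 0, 0, 0, 0, 0, 0, 0, 0, 0]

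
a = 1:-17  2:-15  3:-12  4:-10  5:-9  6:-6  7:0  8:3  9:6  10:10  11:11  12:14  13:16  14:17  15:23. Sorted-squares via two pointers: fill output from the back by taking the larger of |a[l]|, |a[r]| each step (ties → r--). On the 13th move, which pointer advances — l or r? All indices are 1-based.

l=1 r=15: |-17|<=|23| out[15]=529, r--
l=1 r=14: |-17|<=|17| out[14]=289, r--
l=1 r=13: |-17|>|16| out[13]=289, l++
l=2 r=13: |-15|<=|16| out[12]=256, r--
l=2 r=12: |-15|>|14| out[11]=225, l++
l=3 r=12: |-12|<=|14| out[10]=196, r--
l=3 r=11: |-12|>|11| out[9]=144, l++
l=4 r=11: |-10|<=|11| out[8]=121, r--
l=4 r=10: |-10|<=|10| out[7]=100, r--
l=4 r=9: |-10|>|6| out[6]=100, l++
l=5 r=9: |-9|>|6| out[5]=81, l++
l=6 r=9: |-6|<=|6| out[4]=36, r--
l=6 r=8: |-6|>|3| out[3]=36, l++

l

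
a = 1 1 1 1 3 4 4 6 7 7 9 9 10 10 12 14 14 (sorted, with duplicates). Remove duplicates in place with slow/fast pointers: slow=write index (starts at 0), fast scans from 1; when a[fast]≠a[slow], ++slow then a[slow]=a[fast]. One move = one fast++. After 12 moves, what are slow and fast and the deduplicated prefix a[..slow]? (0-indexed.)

slow=6, fast=13, prefix=[1, 3, 4, 6, 7, 9, 10]

(s=0,f=1) a[fast]=1=a[slow] dup → fast++
(s=0,f=2) a[fast]=1=a[slow] dup → fast++
(s=0,f=3) a[fast]=1=a[slow] dup → fast++
(s=0,f=4) a[fast]=3≠a[slow]=1 write a[1]=3 → slow++,fast++
(s=1,f=5) a[fast]=4≠a[slow]=3 write a[2]=4 → slow++,fast++
(s=2,f=6) a[fast]=4=a[slow] dup → fast++
(s=2,f=7) a[fast]=6≠a[slow]=4 write a[3]=6 → slow++,fast++
(s=3,f=8) a[fast]=7≠a[slow]=6 write a[4]=7 → slow++,fast++
(s=4,f=9) a[fast]=7=a[slow] dup → fast++
(s=4,f=10) a[fast]=9≠a[slow]=7 write a[5]=9 → slow++,fast++
(s=5,f=11) a[fast]=9=a[slow] dup → fast++
(s=5,f=12) a[fast]=10≠a[slow]=9 write a[6]=10 → slow++,fast++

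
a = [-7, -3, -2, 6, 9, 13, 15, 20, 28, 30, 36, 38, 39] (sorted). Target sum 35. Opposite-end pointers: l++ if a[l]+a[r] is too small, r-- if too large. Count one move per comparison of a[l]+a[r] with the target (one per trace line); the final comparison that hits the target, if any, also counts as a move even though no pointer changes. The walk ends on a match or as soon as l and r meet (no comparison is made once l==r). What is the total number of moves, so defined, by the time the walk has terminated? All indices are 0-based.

l=0 r=12: -7+39=32 <35, l++
l=1 r=12: -3+39=36 >35, r--
l=1 r=11: -3+38=35, found

3 moves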